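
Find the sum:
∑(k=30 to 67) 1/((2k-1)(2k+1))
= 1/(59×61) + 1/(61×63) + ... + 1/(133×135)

Partial fractions: 1/((2k-1)(2k+1)) = (1/2)[1/(2k-1) - 1/(2k+1)]
The series telescopes:
= (1/2)[1/59 - 1/135]
= 38/7965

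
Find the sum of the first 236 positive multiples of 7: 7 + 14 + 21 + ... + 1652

Factor out 7: = 7(1 + 2 + ... + 236) = 7 × n(n+1)/2
= 7 × 236×237/2
= 7 × 27966
= 195762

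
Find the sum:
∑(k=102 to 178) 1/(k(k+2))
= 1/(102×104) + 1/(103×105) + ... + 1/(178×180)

Partial fractions: 1/(k(k+2)) = (1/2)[1/k - 1/(k+2)]
Telescoping leaves the first two and last two terms:
= (1/2)[1/102 + 1/103 - 1/179 - 1/180]
= 472241/112834440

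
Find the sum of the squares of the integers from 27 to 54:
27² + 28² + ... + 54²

Use ∑_{k=1}^{n} k² = n(n+1)(2n+1)/6, then subtract the first 26 terms.
∑_{k=1}^{54} k² = 54×55×109/6 = 53955
∑_{k=1}^{26} k² = 26×27×53/6 = 6201
∑_{k=27}^{54} k² = 53955 - 6201 = 47754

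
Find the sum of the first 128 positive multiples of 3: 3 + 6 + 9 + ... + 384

Factor out 3: = 3(1 + 2 + ... + 128) = 3 × n(n+1)/2
= 3 × 128×129/2
= 3 × 8256
= 24768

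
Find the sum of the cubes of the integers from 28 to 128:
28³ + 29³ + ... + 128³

Use ∑_{k=1}^{n} k³ = [n(n+1)/2]², then subtract the first 27 terms.
∑_{k=1}^{128} k³ = [128×129/2]² = 8256² = 68161536
∑_{k=1}^{27} k³ = [27×28/2]² = 378² = 142884
∑_{k=28}^{128} k³ = 68161536 - 142884 = 68018652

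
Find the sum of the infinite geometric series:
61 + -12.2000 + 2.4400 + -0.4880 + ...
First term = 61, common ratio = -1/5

For |r| < 1, S = a / (1 - r)
S = 61 / (1 - (-1/5))
S = 61 / (6/5)
S = 305/6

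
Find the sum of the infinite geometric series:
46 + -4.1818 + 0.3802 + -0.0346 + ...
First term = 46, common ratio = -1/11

For |r| < 1, S = a / (1 - r)
S = 46 / (1 - (-1/11))
S = 46 / (12/11)
S = 253/6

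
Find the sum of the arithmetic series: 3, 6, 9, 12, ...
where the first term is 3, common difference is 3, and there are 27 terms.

Sₙ = n/2 × (first + last)
Last term = a + (n-1)d = 3 + (27-1)×3 = 81
S_27 = 27/2 × (3 + 81)
S_27 = 27/2 × 84 = 1134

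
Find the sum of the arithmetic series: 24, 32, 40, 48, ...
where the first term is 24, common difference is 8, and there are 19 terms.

Sₙ = n/2 × (first + last)
Last term = a + (n-1)d = 24 + (19-1)×8 = 168
S_19 = 19/2 × (24 + 168)
S_19 = 19/2 × 192 = 1824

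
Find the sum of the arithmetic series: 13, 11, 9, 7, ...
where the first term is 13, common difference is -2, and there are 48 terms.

Sₙ = n/2 × (first + last)
Last term = a + (n-1)d = 13 + (48-1)×(-2) = -81
S_48 = 48/2 × (13 + (-81))
S_48 = 48/2 × (-68) = -1632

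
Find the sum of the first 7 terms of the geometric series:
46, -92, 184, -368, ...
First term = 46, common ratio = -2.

Sₙ = a(1 - rⁿ) / (1 - r)
S_7 = 46(1 - (-2)^7) / (1 - (-2))
S_7 = 46(1 - (-128)) / (3)
S_7 = 1978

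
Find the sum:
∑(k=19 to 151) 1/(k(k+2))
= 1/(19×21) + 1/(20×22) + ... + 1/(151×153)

Partial fractions: 1/(k(k+2)) = (1/2)[1/k - 1/(k+2)]
Telescoping leaves the first two and last two terms:
= (1/2)[1/19 + 1/20 - 1/152 - 1/153]
= 10409/232560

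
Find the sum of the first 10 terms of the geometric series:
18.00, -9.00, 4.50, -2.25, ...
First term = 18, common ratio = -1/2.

Sₙ = a(1 - rⁿ) / (1 - r)
S_10 = 18(1 - (-1/2)^10) / (1 - (-1/2))
S_10 = 18(1 - (1/1024)) / (3/2)
S_10 = 3069/256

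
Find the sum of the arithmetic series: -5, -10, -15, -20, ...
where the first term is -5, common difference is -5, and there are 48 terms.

Sₙ = n/2 × (first + last)
Last term = a + (n-1)d = -5 + (48-1)×(-5) = -240
S_48 = 48/2 × (-5 + (-240))
S_48 = 48/2 × (-245) = -5880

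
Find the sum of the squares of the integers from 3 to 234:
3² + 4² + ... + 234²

Use ∑_{k=1}^{n} k² = n(n+1)(2n+1)/6, then subtract the first 2 terms.
∑_{k=1}^{234} k² = 234×235×469/6 = 4298385
∑_{k=1}^{2} k² = 2×3×5/6 = 5
∑_{k=3}^{234} k² = 4298385 - 5 = 4298380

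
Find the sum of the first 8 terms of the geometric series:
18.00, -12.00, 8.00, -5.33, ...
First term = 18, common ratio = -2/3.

Sₙ = a(1 - rⁿ) / (1 - r)
S_8 = 18(1 - (-2/3)^8) / (1 - (-2/3))
S_8 = 18(1 - (256/6561)) / (5/3)
S_8 = 2522/243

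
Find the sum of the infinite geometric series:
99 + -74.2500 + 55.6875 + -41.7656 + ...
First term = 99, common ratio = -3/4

For |r| < 1, S = a / (1 - r)
S = 99 / (1 - (-3/4))
S = 99 / (7/4)
S = 396/7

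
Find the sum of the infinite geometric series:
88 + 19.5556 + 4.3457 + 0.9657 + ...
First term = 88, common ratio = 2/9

For |r| < 1, S = a / (1 - r)
S = 88 / (1 - (2/9))
S = 88 / (7/9)
S = 792/7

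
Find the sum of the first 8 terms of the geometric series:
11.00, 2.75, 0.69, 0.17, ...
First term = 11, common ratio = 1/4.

Sₙ = a(1 - rⁿ) / (1 - r)
S_8 = 11(1 - (1/4)^8) / (1 - (1/4))
S_8 = 11(1 - (1/65536)) / (3/4)
S_8 = 240295/16384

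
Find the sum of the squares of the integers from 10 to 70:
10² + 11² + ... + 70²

Use ∑_{k=1}^{n} k² = n(n+1)(2n+1)/6, then subtract the first 9 terms.
∑_{k=1}^{70} k² = 70×71×141/6 = 116795
∑_{k=1}^{9} k² = 9×10×19/6 = 285
∑_{k=10}^{70} k² = 116795 - 285 = 116510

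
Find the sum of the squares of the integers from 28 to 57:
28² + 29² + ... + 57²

Use ∑_{k=1}^{n} k² = n(n+1)(2n+1)/6, then subtract the first 27 terms.
∑_{k=1}^{57} k² = 57×58×115/6 = 63365
∑_{k=1}^{27} k² = 27×28×55/6 = 6930
∑_{k=28}^{57} k² = 63365 - 6930 = 56435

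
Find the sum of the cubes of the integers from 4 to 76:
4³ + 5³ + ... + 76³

Use ∑_{k=1}^{n} k³ = [n(n+1)/2]², then subtract the first 3 terms.
∑_{k=1}^{76} k³ = [76×77/2]² = 2926² = 8561476
∑_{k=1}^{3} k³ = [3×4/2]² = 6² = 36
∑_{k=4}^{76} k³ = 8561476 - 36 = 8561440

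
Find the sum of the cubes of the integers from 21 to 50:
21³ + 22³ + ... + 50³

Use ∑_{k=1}^{n} k³ = [n(n+1)/2]², then subtract the first 20 terms.
∑_{k=1}^{50} k³ = [50×51/2]² = 1275² = 1625625
∑_{k=1}^{20} k³ = [20×21/2]² = 210² = 44100
∑_{k=21}^{50} k³ = 1625625 - 44100 = 1581525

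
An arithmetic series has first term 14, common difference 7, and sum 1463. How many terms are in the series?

Using S = n/2 × [2a + (n-1)d]
1463 = n/2 × [2(14) + (n-1)(7)]
1463 = n/2 × [28 + 7n - 7]
2926 = n × [21 + 7n]
7n² + (21)n - 2926 = 0
Discriminant: Δ = (21)² - 4(7)(-2926) = 441 + 81928 = 82369
√Δ = 287
n = [-(21) + √Δ] / (2·7) = (-21 + 287) / 14 = 266 / 14 = 19
(The negative root is discarded since n must be a positive integer.)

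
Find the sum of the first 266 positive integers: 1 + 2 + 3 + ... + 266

Formula: ∑k = n(n+1)/2
= 266×267/2
= 71022/2
= 35511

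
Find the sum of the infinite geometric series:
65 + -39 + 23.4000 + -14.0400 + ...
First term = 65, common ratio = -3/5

For |r| < 1, S = a / (1 - r)
S = 65 / (1 - (-3/5))
S = 65 / (8/5)
S = 325/8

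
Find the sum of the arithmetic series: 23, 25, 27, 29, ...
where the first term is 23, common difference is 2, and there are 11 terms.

Sₙ = n/2 × (first + last)
Last term = a + (n-1)d = 23 + (11-1)×2 = 43
S_11 = 11/2 × (23 + 43)
S_11 = 11/2 × 66 = 363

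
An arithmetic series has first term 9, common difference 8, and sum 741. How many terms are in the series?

Using S = n/2 × [2a + (n-1)d]
741 = n/2 × [2(9) + (n-1)(8)]
741 = n/2 × [18 + 8n - 8]
1482 = n × [10 + 8n]
8n² + (10)n - 1482 = 0
Discriminant: Δ = (10)² - 4(8)(-1482) = 100 + 47424 = 47524
√Δ = 218
n = [-(10) + √Δ] / (2·8) = (-10 + 218) / 16 = 208 / 16 = 13
(The negative root is discarded since n must be a positive integer.)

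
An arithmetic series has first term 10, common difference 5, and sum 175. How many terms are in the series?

Using S = n/2 × [2a + (n-1)d]
175 = n/2 × [2(10) + (n-1)(5)]
175 = n/2 × [20 + 5n - 5]
350 = n × [15 + 5n]
5n² + (15)n - 350 = 0
Discriminant: Δ = (15)² - 4(5)(-350) = 225 + 7000 = 7225
√Δ = 85
n = [-(15) + √Δ] / (2·5) = (-15 + 85) / 10 = 70 / 10 = 7
(The negative root is discarded since n must be a positive integer.)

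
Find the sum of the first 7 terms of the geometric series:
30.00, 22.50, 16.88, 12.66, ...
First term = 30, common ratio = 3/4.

Sₙ = a(1 - rⁿ) / (1 - r)
S_7 = 30(1 - (3/4)^7) / (1 - (3/4))
S_7 = 30(1 - (2187/16384)) / (1/4)
S_7 = 212955/2048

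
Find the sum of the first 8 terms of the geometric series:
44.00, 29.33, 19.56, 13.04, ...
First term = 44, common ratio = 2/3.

Sₙ = a(1 - rⁿ) / (1 - r)
S_8 = 44(1 - (2/3)^8) / (1 - (2/3))
S_8 = 44(1 - (256/6561)) / (1/3)
S_8 = 277420/2187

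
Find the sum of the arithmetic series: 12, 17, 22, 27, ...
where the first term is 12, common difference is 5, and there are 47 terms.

Sₙ = n/2 × (first + last)
Last term = a + (n-1)d = 12 + (47-1)×5 = 242
S_47 = 47/2 × (12 + 242)
S_47 = 47/2 × 254 = 5969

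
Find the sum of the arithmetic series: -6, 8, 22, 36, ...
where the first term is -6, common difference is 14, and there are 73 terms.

Sₙ = n/2 × (first + last)
Last term = a + (n-1)d = -6 + (73-1)×14 = 1002
S_73 = 73/2 × (-6 + 1002)
S_73 = 73/2 × 996 = 36354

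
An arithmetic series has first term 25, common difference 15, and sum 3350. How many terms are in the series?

Using S = n/2 × [2a + (n-1)d]
3350 = n/2 × [2(25) + (n-1)(15)]
3350 = n/2 × [50 + 15n - 15]
6700 = n × [35 + 15n]
15n² + (35)n - 6700 = 0
Discriminant: Δ = (35)² - 4(15)(-6700) = 1225 + 402000 = 403225
√Δ = 635
n = [-(35) + √Δ] / (2·15) = (-35 + 635) / 30 = 600 / 30 = 20
(The negative root is discarded since n must be a positive integer.)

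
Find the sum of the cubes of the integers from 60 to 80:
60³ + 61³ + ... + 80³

Use ∑_{k=1}^{n} k³ = [n(n+1)/2]², then subtract the first 59 terms.
∑_{k=1}^{80} k³ = [80×81/2]² = 3240² = 10497600
∑_{k=1}^{59} k³ = [59×60/2]² = 1770² = 3132900
∑_{k=60}^{80} k³ = 10497600 - 3132900 = 7364700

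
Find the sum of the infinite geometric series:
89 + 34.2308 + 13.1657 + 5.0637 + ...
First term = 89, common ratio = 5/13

For |r| < 1, S = a / (1 - r)
S = 89 / (1 - (5/13))
S = 89 / (8/13)
S = 1157/8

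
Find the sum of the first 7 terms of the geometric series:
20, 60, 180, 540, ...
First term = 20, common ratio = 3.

Sₙ = a(1 - rⁿ) / (1 - r)
S_7 = 20(1 - 3^7) / (1 - 3)
S_7 = 20(1 - 2187) / (-2)
S_7 = 21860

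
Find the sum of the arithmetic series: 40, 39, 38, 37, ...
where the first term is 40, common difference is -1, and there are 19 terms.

Sₙ = n/2 × (first + last)
Last term = a + (n-1)d = 40 + (19-1)×(-1) = 22
S_19 = 19/2 × (40 + 22)
S_19 = 19/2 × 62 = 589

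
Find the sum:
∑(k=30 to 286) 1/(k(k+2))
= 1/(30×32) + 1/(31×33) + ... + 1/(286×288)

Partial fractions: 1/(k(k+2)) = (1/2)[1/k - 1/(k+2)]
Telescoping leaves the first two and last two terms:
= (1/2)[1/30 + 1/31 - 1/287 - 1/288]
= 751211/25623360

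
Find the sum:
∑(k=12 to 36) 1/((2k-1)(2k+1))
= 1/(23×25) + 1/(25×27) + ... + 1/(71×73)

Partial fractions: 1/((2k-1)(2k+1)) = (1/2)[1/(2k-1) - 1/(2k+1)]
The series telescopes:
= (1/2)[1/23 - 1/73]
= 25/1679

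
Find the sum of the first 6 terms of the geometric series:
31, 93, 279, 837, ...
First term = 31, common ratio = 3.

Sₙ = a(1 - rⁿ) / (1 - r)
S_6 = 31(1 - 3^6) / (1 - 3)
S_6 = 31(1 - 729) / (-2)
S_6 = 11284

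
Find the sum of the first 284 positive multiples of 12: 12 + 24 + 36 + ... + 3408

Factor out 12: = 12(1 + 2 + ... + 284) = 12 × n(n+1)/2
= 12 × 284×285/2
= 12 × 40470
= 485640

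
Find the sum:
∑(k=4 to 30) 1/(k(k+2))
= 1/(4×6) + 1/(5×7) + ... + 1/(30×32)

Partial fractions: 1/(k(k+2)) = (1/2)[1/k - 1/(k+2)]
Telescoping leaves the first two and last two terms:
= (1/2)[1/4 + 1/5 - 1/31 - 1/32]
= 1917/9920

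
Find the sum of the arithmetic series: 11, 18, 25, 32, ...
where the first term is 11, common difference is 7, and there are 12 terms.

Sₙ = n/2 × (first + last)
Last term = a + (n-1)d = 11 + (12-1)×7 = 88
S_12 = 12/2 × (11 + 88)
S_12 = 12/2 × 99 = 594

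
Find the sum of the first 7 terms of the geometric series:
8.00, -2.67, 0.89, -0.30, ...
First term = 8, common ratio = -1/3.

Sₙ = a(1 - rⁿ) / (1 - r)
S_7 = 8(1 - (-1/3)^7) / (1 - (-1/3))
S_7 = 8(1 - (-1/2187)) / (4/3)
S_7 = 4376/729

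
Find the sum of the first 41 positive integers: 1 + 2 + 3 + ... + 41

Formula: ∑k = n(n+1)/2
= 41×42/2
= 1722/2
= 861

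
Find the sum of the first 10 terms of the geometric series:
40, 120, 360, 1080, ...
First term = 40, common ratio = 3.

Sₙ = a(1 - rⁿ) / (1 - r)
S_10 = 40(1 - 3^10) / (1 - 3)
S_10 = 40(1 - 59049) / (-2)
S_10 = 1180960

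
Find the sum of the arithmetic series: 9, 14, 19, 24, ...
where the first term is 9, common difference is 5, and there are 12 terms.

Sₙ = n/2 × (first + last)
Last term = a + (n-1)d = 9 + (12-1)×5 = 64
S_12 = 12/2 × (9 + 64)
S_12 = 12/2 × 73 = 438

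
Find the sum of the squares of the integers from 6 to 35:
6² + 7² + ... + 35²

Use ∑_{k=1}^{n} k² = n(n+1)(2n+1)/6, then subtract the first 5 terms.
∑_{k=1}^{35} k² = 35×36×71/6 = 14910
∑_{k=1}^{5} k² = 5×6×11/6 = 55
∑_{k=6}^{35} k² = 14910 - 55 = 14855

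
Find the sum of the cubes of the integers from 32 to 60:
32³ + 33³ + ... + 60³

Use ∑_{k=1}^{n} k³ = [n(n+1)/2]², then subtract the first 31 terms.
∑_{k=1}^{60} k³ = [60×61/2]² = 1830² = 3348900
∑_{k=1}^{31} k³ = [31×32/2]² = 496² = 246016
∑_{k=32}^{60} k³ = 3348900 - 246016 = 3102884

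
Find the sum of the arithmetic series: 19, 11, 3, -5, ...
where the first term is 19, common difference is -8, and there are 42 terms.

Sₙ = n/2 × (first + last)
Last term = a + (n-1)d = 19 + (42-1)×(-8) = -309
S_42 = 42/2 × (19 + (-309))
S_42 = 42/2 × (-290) = -6090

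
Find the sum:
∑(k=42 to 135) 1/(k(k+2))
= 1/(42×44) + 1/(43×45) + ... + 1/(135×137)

Partial fractions: 1/(k(k+2)) = (1/2)[1/k - 1/(k+2)]
Telescoping leaves the first two and last two terms:
= (1/2)[1/42 + 1/43 - 1/136 - 1/137]
= 545341/33649392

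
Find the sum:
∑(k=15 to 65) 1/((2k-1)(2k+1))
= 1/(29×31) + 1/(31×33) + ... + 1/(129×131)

Partial fractions: 1/((2k-1)(2k+1)) = (1/2)[1/(2k-1) - 1/(2k+1)]
The series telescopes:
= (1/2)[1/29 - 1/131]
= 51/3799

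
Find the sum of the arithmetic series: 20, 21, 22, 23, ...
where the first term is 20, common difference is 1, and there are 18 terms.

Sₙ = n/2 × (first + last)
Last term = a + (n-1)d = 20 + (18-1)×1 = 37
S_18 = 18/2 × (20 + 37)
S_18 = 18/2 × 57 = 513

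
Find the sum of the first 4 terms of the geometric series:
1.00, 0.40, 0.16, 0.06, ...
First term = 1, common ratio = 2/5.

Sₙ = a(1 - rⁿ) / (1 - r)
S_4 = 1(1 - (2/5)^4) / (1 - (2/5))
S_4 = 1(1 - (16/625)) / (3/5)
S_4 = 203/125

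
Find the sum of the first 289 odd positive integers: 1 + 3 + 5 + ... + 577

Sum of first n odd numbers = n²
= 289²
= 83521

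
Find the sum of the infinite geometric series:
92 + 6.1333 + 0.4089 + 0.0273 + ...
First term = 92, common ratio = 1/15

For |r| < 1, S = a / (1 - r)
S = 92 / (1 - (1/15))
S = 92 / (14/15)
S = 690/7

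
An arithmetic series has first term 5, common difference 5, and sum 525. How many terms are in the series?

Using S = n/2 × [2a + (n-1)d]
525 = n/2 × [2(5) + (n-1)(5)]
525 = n/2 × [10 + 5n - 5]
1050 = n × [5 + 5n]
5n² + (5)n - 1050 = 0
Discriminant: Δ = (5)² - 4(5)(-1050) = 25 + 21000 = 21025
√Δ = 145
n = [-(5) + √Δ] / (2·5) = (-5 + 145) / 10 = 140 / 10 = 14
(The negative root is discarded since n must be a positive integer.)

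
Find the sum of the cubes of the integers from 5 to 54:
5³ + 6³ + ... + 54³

Use ∑_{k=1}^{n} k³ = [n(n+1)/2]², then subtract the first 4 terms.
∑_{k=1}^{54} k³ = [54×55/2]² = 1485² = 2205225
∑_{k=1}^{4} k³ = [4×5/2]² = 10² = 100
∑_{k=5}^{54} k³ = 2205225 - 100 = 2205125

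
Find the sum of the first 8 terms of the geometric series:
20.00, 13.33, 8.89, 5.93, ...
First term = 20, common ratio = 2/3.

Sₙ = a(1 - rⁿ) / (1 - r)
S_8 = 20(1 - (2/3)^8) / (1 - (2/3))
S_8 = 20(1 - (256/6561)) / (1/3)
S_8 = 126100/2187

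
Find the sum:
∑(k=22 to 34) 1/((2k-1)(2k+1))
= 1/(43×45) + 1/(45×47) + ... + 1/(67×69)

Partial fractions: 1/((2k-1)(2k+1)) = (1/2)[1/(2k-1) - 1/(2k+1)]
The series telescopes:
= (1/2)[1/43 - 1/69]
= 13/2967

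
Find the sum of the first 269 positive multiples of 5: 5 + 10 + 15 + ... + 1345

Factor out 5: = 5(1 + 2 + ... + 269) = 5 × n(n+1)/2
= 5 × 269×270/2
= 5 × 36315
= 181575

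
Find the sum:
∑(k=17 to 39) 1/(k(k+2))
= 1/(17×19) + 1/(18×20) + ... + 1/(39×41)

Partial fractions: 1/(k(k+2)) = (1/2)[1/k - 1/(k+2)]
Telescoping leaves the first two and last two terms:
= (1/2)[1/17 + 1/18 - 1/40 - 1/41]
= 16307/501840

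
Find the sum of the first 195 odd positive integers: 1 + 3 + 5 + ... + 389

Sum of first n odd numbers = n²
= 195²
= 38025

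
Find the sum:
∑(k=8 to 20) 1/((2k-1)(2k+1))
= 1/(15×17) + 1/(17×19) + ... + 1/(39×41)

Partial fractions: 1/((2k-1)(2k+1)) = (1/2)[1/(2k-1) - 1/(2k+1)]
The series telescopes:
= (1/2)[1/15 - 1/41]
= 13/615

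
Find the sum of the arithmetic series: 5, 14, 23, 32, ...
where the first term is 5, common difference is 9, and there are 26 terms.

Sₙ = n/2 × (first + last)
Last term = a + (n-1)d = 5 + (26-1)×9 = 230
S_26 = 26/2 × (5 + 230)
S_26 = 26/2 × 235 = 3055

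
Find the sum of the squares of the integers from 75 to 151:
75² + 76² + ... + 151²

Use ∑_{k=1}^{n} k² = n(n+1)(2n+1)/6, then subtract the first 74 terms.
∑_{k=1}^{151} k² = 151×152×303/6 = 1159076
∑_{k=1}^{74} k² = 74×75×149/6 = 137825
∑_{k=75}^{151} k² = 1159076 - 137825 = 1021251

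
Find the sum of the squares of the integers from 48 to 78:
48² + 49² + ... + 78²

Use ∑_{k=1}^{n} k² = n(n+1)(2n+1)/6, then subtract the first 47 terms.
∑_{k=1}^{78} k² = 78×79×157/6 = 161239
∑_{k=1}^{47} k² = 47×48×95/6 = 35720
∑_{k=48}^{78} k² = 161239 - 35720 = 125519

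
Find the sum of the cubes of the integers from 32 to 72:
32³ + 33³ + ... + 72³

Use ∑_{k=1}^{n} k³ = [n(n+1)/2]², then subtract the first 31 terms.
∑_{k=1}^{72} k³ = [72×73/2]² = 2628² = 6906384
∑_{k=1}^{31} k³ = [31×32/2]² = 496² = 246016
∑_{k=32}^{72} k³ = 6906384 - 246016 = 6660368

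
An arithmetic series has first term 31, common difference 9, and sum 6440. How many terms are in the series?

Using S = n/2 × [2a + (n-1)d]
6440 = n/2 × [2(31) + (n-1)(9)]
6440 = n/2 × [62 + 9n - 9]
12880 = n × [53 + 9n]
9n² + (53)n - 12880 = 0
Discriminant: Δ = (53)² - 4(9)(-12880) = 2809 + 463680 = 466489
√Δ = 683
n = [-(53) + √Δ] / (2·9) = (-53 + 683) / 18 = 630 / 18 = 35
(The negative root is discarded since n must be a positive integer.)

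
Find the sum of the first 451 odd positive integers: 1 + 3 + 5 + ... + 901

Sum of first n odd numbers = n²
= 451²
= 203401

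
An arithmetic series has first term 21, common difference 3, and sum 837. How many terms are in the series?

Using S = n/2 × [2a + (n-1)d]
837 = n/2 × [2(21) + (n-1)(3)]
837 = n/2 × [42 + 3n - 3]
1674 = n × [39 + 3n]
3n² + (39)n - 1674 = 0
Discriminant: Δ = (39)² - 4(3)(-1674) = 1521 + 20088 = 21609
√Δ = 147
n = [-(39) + √Δ] / (2·3) = (-39 + 147) / 6 = 108 / 6 = 18
(The negative root is discarded since n must be a positive integer.)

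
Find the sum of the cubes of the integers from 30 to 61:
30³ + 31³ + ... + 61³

Use ∑_{k=1}^{n} k³ = [n(n+1)/2]², then subtract the first 29 terms.
∑_{k=1}^{61} k³ = [61×62/2]² = 1891² = 3575881
∑_{k=1}^{29} k³ = [29×30/2]² = 435² = 189225
∑_{k=30}^{61} k³ = 3575881 - 189225 = 3386656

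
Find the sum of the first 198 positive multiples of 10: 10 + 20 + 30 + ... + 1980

Factor out 10: = 10(1 + 2 + ... + 198) = 10 × n(n+1)/2
= 10 × 198×199/2
= 10 × 19701
= 197010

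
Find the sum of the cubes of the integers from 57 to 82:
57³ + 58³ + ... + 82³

Use ∑_{k=1}^{n} k³ = [n(n+1)/2]², then subtract the first 56 terms.
∑_{k=1}^{82} k³ = [82×83/2]² = 3403² = 11580409
∑_{k=1}^{56} k³ = [56×57/2]² = 1596² = 2547216
∑_{k=57}^{82} k³ = 11580409 - 2547216 = 9033193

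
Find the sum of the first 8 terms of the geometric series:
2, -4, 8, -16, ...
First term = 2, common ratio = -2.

Sₙ = a(1 - rⁿ) / (1 - r)
S_8 = 2(1 - (-2)^8) / (1 - (-2))
S_8 = 2(1 - 256) / (3)
S_8 = -170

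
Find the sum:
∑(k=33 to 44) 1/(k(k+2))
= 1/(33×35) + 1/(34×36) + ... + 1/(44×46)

Partial fractions: 1/(k(k+2)) = (1/2)[1/k - 1/(k+2)]
Telescoping leaves the first two and last two terms:
= (1/2)[1/33 + 1/34 - 1/45 - 1/46]
= 3049/387090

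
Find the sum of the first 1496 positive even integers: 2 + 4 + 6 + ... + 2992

Sum of first n even numbers = n(n+1)
= 1496×1497
= 2239512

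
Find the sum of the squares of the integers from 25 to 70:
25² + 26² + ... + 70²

Use ∑_{k=1}^{n} k² = n(n+1)(2n+1)/6, then subtract the first 24 terms.
∑_{k=1}^{70} k² = 70×71×141/6 = 116795
∑_{k=1}^{24} k² = 24×25×49/6 = 4900
∑_{k=25}^{70} k² = 116795 - 4900 = 111895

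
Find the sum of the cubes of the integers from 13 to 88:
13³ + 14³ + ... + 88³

Use ∑_{k=1}^{n} k³ = [n(n+1)/2]², then subtract the first 12 terms.
∑_{k=1}^{88} k³ = [88×89/2]² = 3916² = 15335056
∑_{k=1}^{12} k³ = [12×13/2]² = 78² = 6084
∑_{k=13}^{88} k³ = 15335056 - 6084 = 15328972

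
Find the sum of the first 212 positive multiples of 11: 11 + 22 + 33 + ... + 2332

Factor out 11: = 11(1 + 2 + ... + 212) = 11 × n(n+1)/2
= 11 × 212×213/2
= 11 × 22578
= 248358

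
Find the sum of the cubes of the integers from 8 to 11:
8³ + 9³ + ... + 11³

Use ∑_{k=1}^{n} k³ = [n(n+1)/2]², then subtract the first 7 terms.
∑_{k=1}^{11} k³ = [11×12/2]² = 66² = 4356
∑_{k=1}^{7} k³ = [7×8/2]² = 28² = 784
∑_{k=8}^{11} k³ = 4356 - 784 = 3572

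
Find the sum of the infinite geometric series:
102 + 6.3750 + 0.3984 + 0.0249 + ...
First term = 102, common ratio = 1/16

For |r| < 1, S = a / (1 - r)
S = 102 / (1 - (1/16))
S = 102 / (15/16)
S = 544/5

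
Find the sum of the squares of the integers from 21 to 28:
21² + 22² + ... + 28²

Use ∑_{k=1}^{n} k² = n(n+1)(2n+1)/6, then subtract the first 20 terms.
∑_{k=1}^{28} k² = 28×29×57/6 = 7714
∑_{k=1}^{20} k² = 20×21×41/6 = 2870
∑_{k=21}^{28} k² = 7714 - 2870 = 4844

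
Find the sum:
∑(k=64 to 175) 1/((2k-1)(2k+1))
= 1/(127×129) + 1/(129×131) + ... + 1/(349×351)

Partial fractions: 1/((2k-1)(2k+1)) = (1/2)[1/(2k-1) - 1/(2k+1)]
The series telescopes:
= (1/2)[1/127 - 1/351]
= 112/44577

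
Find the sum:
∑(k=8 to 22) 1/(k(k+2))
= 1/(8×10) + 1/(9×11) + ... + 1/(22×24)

Partial fractions: 1/(k(k+2)) = (1/2)[1/k - 1/(k+2)]
Telescoping leaves the first two and last two terms:
= (1/2)[1/8 + 1/9 - 1/23 - 1/24]
= 125/1656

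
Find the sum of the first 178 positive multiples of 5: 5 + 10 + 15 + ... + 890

Factor out 5: = 5(1 + 2 + ... + 178) = 5 × n(n+1)/2
= 5 × 178×179/2
= 5 × 15931
= 79655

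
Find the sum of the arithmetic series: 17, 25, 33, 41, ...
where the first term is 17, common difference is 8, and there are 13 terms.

Sₙ = n/2 × (first + last)
Last term = a + (n-1)d = 17 + (13-1)×8 = 113
S_13 = 13/2 × (17 + 113)
S_13 = 13/2 × 130 = 845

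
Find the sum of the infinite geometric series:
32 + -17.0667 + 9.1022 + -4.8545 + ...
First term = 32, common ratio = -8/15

For |r| < 1, S = a / (1 - r)
S = 32 / (1 - (-8/15))
S = 32 / (23/15)
S = 480/23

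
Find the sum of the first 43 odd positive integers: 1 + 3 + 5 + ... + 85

Sum of first n odd numbers = n²
= 43²
= 1849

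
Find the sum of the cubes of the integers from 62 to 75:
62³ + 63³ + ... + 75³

Use ∑_{k=1}^{n} k³ = [n(n+1)/2]², then subtract the first 61 terms.
∑_{k=1}^{75} k³ = [75×76/2]² = 2850² = 8122500
∑_{k=1}^{61} k³ = [61×62/2]² = 1891² = 3575881
∑_{k=62}^{75} k³ = 8122500 - 3575881 = 4546619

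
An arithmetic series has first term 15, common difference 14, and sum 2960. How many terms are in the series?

Using S = n/2 × [2a + (n-1)d]
2960 = n/2 × [2(15) + (n-1)(14)]
2960 = n/2 × [30 + 14n - 14]
5920 = n × [16 + 14n]
14n² + (16)n - 5920 = 0
Discriminant: Δ = (16)² - 4(14)(-5920) = 256 + 331520 = 331776
√Δ = 576
n = [-(16) + √Δ] / (2·14) = (-16 + 576) / 28 = 560 / 28 = 20
(The negative root is discarded since n must be a positive integer.)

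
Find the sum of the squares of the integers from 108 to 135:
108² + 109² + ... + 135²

Use ∑_{k=1}^{n} k² = n(n+1)(2n+1)/6, then subtract the first 107 terms.
∑_{k=1}^{135} k² = 135×136×271/6 = 829260
∑_{k=1}^{107} k² = 107×108×215/6 = 414090
∑_{k=108}^{135} k² = 829260 - 414090 = 415170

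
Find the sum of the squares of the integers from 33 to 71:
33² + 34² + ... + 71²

Use ∑_{k=1}^{n} k² = n(n+1)(2n+1)/6, then subtract the first 32 terms.
∑_{k=1}^{71} k² = 71×72×143/6 = 121836
∑_{k=1}^{32} k² = 32×33×65/6 = 11440
∑_{k=33}^{71} k² = 121836 - 11440 = 110396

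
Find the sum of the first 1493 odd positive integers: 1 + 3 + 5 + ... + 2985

Sum of first n odd numbers = n²
= 1493²
= 2229049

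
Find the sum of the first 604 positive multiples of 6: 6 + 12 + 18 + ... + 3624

Factor out 6: = 6(1 + 2 + ... + 604) = 6 × n(n+1)/2
= 6 × 604×605/2
= 6 × 182710
= 1096260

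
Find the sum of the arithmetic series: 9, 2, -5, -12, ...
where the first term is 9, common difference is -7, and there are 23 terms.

Sₙ = n/2 × (first + last)
Last term = a + (n-1)d = 9 + (23-1)×(-7) = -145
S_23 = 23/2 × (9 + (-145))
S_23 = 23/2 × (-136) = -1564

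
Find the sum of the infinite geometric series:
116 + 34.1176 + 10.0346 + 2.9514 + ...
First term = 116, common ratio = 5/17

For |r| < 1, S = a / (1 - r)
S = 116 / (1 - (5/17))
S = 116 / (12/17)
S = 493/3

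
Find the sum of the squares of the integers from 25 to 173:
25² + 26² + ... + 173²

Use ∑_{k=1}^{n} k² = n(n+1)(2n+1)/6, then subtract the first 24 terms.
∑_{k=1}^{173} k² = 173×174×347/6 = 1740899
∑_{k=1}^{24} k² = 24×25×49/6 = 4900
∑_{k=25}^{173} k² = 1740899 - 4900 = 1735999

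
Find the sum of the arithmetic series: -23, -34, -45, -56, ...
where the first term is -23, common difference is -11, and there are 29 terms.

Sₙ = n/2 × (first + last)
Last term = a + (n-1)d = -23 + (29-1)×(-11) = -331
S_29 = 29/2 × (-23 + (-331))
S_29 = 29/2 × (-354) = -5133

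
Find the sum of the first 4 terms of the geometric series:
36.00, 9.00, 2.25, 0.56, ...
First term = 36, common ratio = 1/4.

Sₙ = a(1 - rⁿ) / (1 - r)
S_4 = 36(1 - (1/4)^4) / (1 - (1/4))
S_4 = 36(1 - (1/256)) / (3/4)
S_4 = 765/16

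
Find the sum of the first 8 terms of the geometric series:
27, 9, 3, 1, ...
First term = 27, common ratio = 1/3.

Sₙ = a(1 - rⁿ) / (1 - r)
S_8 = 27(1 - (1/3)^8) / (1 - (1/3))
S_8 = 27(1 - (1/6561)) / (2/3)
S_8 = 3280/81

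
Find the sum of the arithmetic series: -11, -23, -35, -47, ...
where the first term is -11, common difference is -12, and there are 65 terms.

Sₙ = n/2 × (first + last)
Last term = a + (n-1)d = -11 + (65-1)×(-12) = -779
S_65 = 65/2 × (-11 + (-779))
S_65 = 65/2 × (-790) = -25675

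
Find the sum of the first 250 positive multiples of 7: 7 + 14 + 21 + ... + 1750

Factor out 7: = 7(1 + 2 + ... + 250) = 7 × n(n+1)/2
= 7 × 250×251/2
= 7 × 31375
= 219625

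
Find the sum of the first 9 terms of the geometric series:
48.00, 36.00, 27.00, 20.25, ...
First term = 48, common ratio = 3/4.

Sₙ = a(1 - rⁿ) / (1 - r)
S_9 = 48(1 - (3/4)^9) / (1 - (3/4))
S_9 = 48(1 - (19683/262144)) / (1/4)
S_9 = 727383/4096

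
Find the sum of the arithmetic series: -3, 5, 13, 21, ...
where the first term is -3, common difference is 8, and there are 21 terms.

Sₙ = n/2 × (first + last)
Last term = a + (n-1)d = -3 + (21-1)×8 = 157
S_21 = 21/2 × (-3 + 157)
S_21 = 21/2 × 154 = 1617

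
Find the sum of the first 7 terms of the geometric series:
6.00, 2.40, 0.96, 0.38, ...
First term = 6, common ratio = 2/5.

Sₙ = a(1 - rⁿ) / (1 - r)
S_7 = 6(1 - (2/5)^7) / (1 - (2/5))
S_7 = 6(1 - (128/78125)) / (3/5)
S_7 = 155994/15625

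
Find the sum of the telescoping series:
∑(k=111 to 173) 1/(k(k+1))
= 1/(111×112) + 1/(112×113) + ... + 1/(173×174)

Partial fractions: 1/(k(k+1)) = 1/k - 1/(k+1)
The series telescopes:
= (1/111 - 1/112) + (1/112 - 1/113) + ... + (1/173 - 1/174)
= 1/111 - 1/174
= 7/2146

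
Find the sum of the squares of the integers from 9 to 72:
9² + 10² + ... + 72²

Use ∑_{k=1}^{n} k² = n(n+1)(2n+1)/6, then subtract the first 8 terms.
∑_{k=1}^{72} k² = 72×73×145/6 = 127020
∑_{k=1}^{8} k² = 8×9×17/6 = 204
∑_{k=9}^{72} k² = 127020 - 204 = 126816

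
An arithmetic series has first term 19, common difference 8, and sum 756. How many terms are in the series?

Using S = n/2 × [2a + (n-1)d]
756 = n/2 × [2(19) + (n-1)(8)]
756 = n/2 × [38 + 8n - 8]
1512 = n × [30 + 8n]
8n² + (30)n - 1512 = 0
Discriminant: Δ = (30)² - 4(8)(-1512) = 900 + 48384 = 49284
√Δ = 222
n = [-(30) + √Δ] / (2·8) = (-30 + 222) / 16 = 192 / 16 = 12
(The negative root is discarded since n must be a positive integer.)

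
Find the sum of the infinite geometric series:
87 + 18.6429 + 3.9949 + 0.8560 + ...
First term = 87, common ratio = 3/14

For |r| < 1, S = a / (1 - r)
S = 87 / (1 - (3/14))
S = 87 / (11/14)
S = 1218/11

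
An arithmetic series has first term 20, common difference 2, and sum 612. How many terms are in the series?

Using S = n/2 × [2a + (n-1)d]
612 = n/2 × [2(20) + (n-1)(2)]
612 = n/2 × [40 + 2n - 2]
1224 = n × [38 + 2n]
2n² + (38)n - 1224 = 0
Discriminant: Δ = (38)² - 4(2)(-1224) = 1444 + 9792 = 11236
√Δ = 106
n = [-(38) + √Δ] / (2·2) = (-38 + 106) / 4 = 68 / 4 = 17
(The negative root is discarded since n must be a positive integer.)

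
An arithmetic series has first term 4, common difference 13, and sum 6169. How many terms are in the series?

Using S = n/2 × [2a + (n-1)d]
6169 = n/2 × [2(4) + (n-1)(13)]
6169 = n/2 × [8 + 13n - 13]
12338 = n × [-5 + 13n]
13n² + (-5)n - 12338 = 0
Discriminant: Δ = (-5)² - 4(13)(-12338) = 25 + 641576 = 641601
√Δ = 801
n = [-(-5) + √Δ] / (2·13) = (5 + 801) / 26 = 806 / 26 = 31
(The negative root is discarded since n must be a positive integer.)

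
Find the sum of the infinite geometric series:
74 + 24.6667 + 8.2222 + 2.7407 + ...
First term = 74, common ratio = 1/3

For |r| < 1, S = a / (1 - r)
S = 74 / (1 - (1/3))
S = 74 / (2/3)
S = 111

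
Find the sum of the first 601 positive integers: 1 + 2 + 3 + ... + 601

Formula: ∑k = n(n+1)/2
= 601×602/2
= 361802/2
= 180901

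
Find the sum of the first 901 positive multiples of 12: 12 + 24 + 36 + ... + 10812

Factor out 12: = 12(1 + 2 + ... + 901) = 12 × n(n+1)/2
= 12 × 901×902/2
= 12 × 406351
= 4876212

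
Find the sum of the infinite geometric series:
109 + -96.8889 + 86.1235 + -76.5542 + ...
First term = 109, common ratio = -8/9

For |r| < 1, S = a / (1 - r)
S = 109 / (1 - (-8/9))
S = 109 / (17/9)
S = 981/17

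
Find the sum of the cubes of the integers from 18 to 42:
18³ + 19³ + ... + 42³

Use ∑_{k=1}^{n} k³ = [n(n+1)/2]², then subtract the first 17 terms.
∑_{k=1}^{42} k³ = [42×43/2]² = 903² = 815409
∑_{k=1}^{17} k³ = [17×18/2]² = 153² = 23409
∑_{k=18}^{42} k³ = 815409 - 23409 = 792000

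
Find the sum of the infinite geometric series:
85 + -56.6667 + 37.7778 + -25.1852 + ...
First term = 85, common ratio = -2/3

For |r| < 1, S = a / (1 - r)
S = 85 / (1 - (-2/3))
S = 85 / (5/3)
S = 51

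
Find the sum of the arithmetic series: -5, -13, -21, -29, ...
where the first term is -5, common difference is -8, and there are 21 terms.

Sₙ = n/2 × (first + last)
Last term = a + (n-1)d = -5 + (21-1)×(-8) = -165
S_21 = 21/2 × (-5 + (-165))
S_21 = 21/2 × (-170) = -1785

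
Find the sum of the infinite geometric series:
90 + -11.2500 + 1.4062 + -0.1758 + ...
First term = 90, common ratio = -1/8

For |r| < 1, S = a / (1 - r)
S = 90 / (1 - (-1/8))
S = 90 / (9/8)
S = 80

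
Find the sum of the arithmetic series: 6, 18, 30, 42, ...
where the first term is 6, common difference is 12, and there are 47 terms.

Sₙ = n/2 × (first + last)
Last term = a + (n-1)d = 6 + (47-1)×12 = 558
S_47 = 47/2 × (6 + 558)
S_47 = 47/2 × 564 = 13254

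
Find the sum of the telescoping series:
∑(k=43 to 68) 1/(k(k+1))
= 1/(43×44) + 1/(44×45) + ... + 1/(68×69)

Partial fractions: 1/(k(k+1)) = 1/k - 1/(k+1)
The series telescopes:
= (1/43 - 1/44) + (1/44 - 1/45) + ... + (1/68 - 1/69)
= 1/43 - 1/69
= 26/2967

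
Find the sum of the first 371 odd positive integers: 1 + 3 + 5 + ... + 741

Sum of first n odd numbers = n²
= 371²
= 137641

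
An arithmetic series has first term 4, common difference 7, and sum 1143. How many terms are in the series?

Using S = n/2 × [2a + (n-1)d]
1143 = n/2 × [2(4) + (n-1)(7)]
1143 = n/2 × [8 + 7n - 7]
2286 = n × [1 + 7n]
7n² + (1)n - 2286 = 0
Discriminant: Δ = (1)² - 4(7)(-2286) = 1 + 64008 = 64009
√Δ = 253
n = [-(1) + √Δ] / (2·7) = (-1 + 253) / 14 = 252 / 14 = 18
(The negative root is discarded since n must be a positive integer.)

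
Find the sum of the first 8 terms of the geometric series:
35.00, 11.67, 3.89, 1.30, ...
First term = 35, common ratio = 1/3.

Sₙ = a(1 - rⁿ) / (1 - r)
S_8 = 35(1 - (1/3)^8) / (1 - (1/3))
S_8 = 35(1 - (1/6561)) / (2/3)
S_8 = 114800/2187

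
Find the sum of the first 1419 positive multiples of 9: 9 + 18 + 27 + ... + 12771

Factor out 9: = 9(1 + 2 + ... + 1419) = 9 × n(n+1)/2
= 9 × 1419×1420/2
= 9 × 1007490
= 9067410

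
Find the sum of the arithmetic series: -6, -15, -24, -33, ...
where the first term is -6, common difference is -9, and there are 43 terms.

Sₙ = n/2 × (first + last)
Last term = a + (n-1)d = -6 + (43-1)×(-9) = -384
S_43 = 43/2 × (-6 + (-384))
S_43 = 43/2 × (-390) = -8385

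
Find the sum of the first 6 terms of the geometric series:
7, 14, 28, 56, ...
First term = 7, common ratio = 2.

Sₙ = a(1 - rⁿ) / (1 - r)
S_6 = 7(1 - 2^6) / (1 - 2)
S_6 = 7(1 - 64) / (-1)
S_6 = 441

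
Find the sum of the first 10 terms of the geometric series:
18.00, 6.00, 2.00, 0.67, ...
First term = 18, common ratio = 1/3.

Sₙ = a(1 - rⁿ) / (1 - r)
S_10 = 18(1 - (1/3)^10) / (1 - (1/3))
S_10 = 18(1 - (1/59049)) / (2/3)
S_10 = 59048/2187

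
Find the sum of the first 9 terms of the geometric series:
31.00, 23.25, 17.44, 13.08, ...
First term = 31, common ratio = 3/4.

Sₙ = a(1 - rⁿ) / (1 - r)
S_9 = 31(1 - (3/4)^9) / (1 - (3/4))
S_9 = 31(1 - (19683/262144)) / (1/4)
S_9 = 7516291/65536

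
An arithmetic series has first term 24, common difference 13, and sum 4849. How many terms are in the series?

Using S = n/2 × [2a + (n-1)d]
4849 = n/2 × [2(24) + (n-1)(13)]
4849 = n/2 × [48 + 13n - 13]
9698 = n × [35 + 13n]
13n² + (35)n - 9698 = 0
Discriminant: Δ = (35)² - 4(13)(-9698) = 1225 + 504296 = 505521
√Δ = 711
n = [-(35) + √Δ] / (2·13) = (-35 + 711) / 26 = 676 / 26 = 26
(The negative root is discarded since n must be a positive integer.)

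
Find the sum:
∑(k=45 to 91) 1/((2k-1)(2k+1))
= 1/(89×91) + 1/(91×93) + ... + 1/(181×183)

Partial fractions: 1/((2k-1)(2k+1)) = (1/2)[1/(2k-1) - 1/(2k+1)]
The series telescopes:
= (1/2)[1/89 - 1/183]
= 47/16287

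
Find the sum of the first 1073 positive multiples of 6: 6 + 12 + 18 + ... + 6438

Factor out 6: = 6(1 + 2 + ... + 1073) = 6 × n(n+1)/2
= 6 × 1073×1074/2
= 6 × 576201
= 3457206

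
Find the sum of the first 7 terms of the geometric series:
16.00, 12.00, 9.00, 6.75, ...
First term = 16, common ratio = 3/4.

Sₙ = a(1 - rⁿ) / (1 - r)
S_7 = 16(1 - (3/4)^7) / (1 - (3/4))
S_7 = 16(1 - (2187/16384)) / (1/4)
S_7 = 14197/256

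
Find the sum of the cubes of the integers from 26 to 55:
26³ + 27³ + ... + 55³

Use ∑_{k=1}^{n} k³ = [n(n+1)/2]², then subtract the first 25 terms.
∑_{k=1}^{55} k³ = [55×56/2]² = 1540² = 2371600
∑_{k=1}^{25} k³ = [25×26/2]² = 325² = 105625
∑_{k=26}^{55} k³ = 2371600 - 105625 = 2265975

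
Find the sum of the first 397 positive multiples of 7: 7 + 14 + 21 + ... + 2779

Factor out 7: = 7(1 + 2 + ... + 397) = 7 × n(n+1)/2
= 7 × 397×398/2
= 7 × 79003
= 553021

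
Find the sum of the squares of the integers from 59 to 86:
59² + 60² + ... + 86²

Use ∑_{k=1}^{n} k² = n(n+1)(2n+1)/6, then subtract the first 58 terms.
∑_{k=1}^{86} k² = 86×87×173/6 = 215731
∑_{k=1}^{58} k² = 58×59×117/6 = 66729
∑_{k=59}^{86} k² = 215731 - 66729 = 149002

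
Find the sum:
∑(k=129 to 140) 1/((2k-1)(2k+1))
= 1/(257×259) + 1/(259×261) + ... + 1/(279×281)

Partial fractions: 1/((2k-1)(2k+1)) = (1/2)[1/(2k-1) - 1/(2k+1)]
The series telescopes:
= (1/2)[1/257 - 1/281]
= 12/72217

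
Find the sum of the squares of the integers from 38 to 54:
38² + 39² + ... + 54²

Use ∑_{k=1}^{n} k² = n(n+1)(2n+1)/6, then subtract the first 37 terms.
∑_{k=1}^{54} k² = 54×55×109/6 = 53955
∑_{k=1}^{37} k² = 37×38×75/6 = 17575
∑_{k=38}^{54} k² = 53955 - 17575 = 36380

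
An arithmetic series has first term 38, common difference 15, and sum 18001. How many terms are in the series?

Using S = n/2 × [2a + (n-1)d]
18001 = n/2 × [2(38) + (n-1)(15)]
18001 = n/2 × [76 + 15n - 15]
36002 = n × [61 + 15n]
15n² + (61)n - 36002 = 0
Discriminant: Δ = (61)² - 4(15)(-36002) = 3721 + 2160120 = 2163841
√Δ = 1471
n = [-(61) + √Δ] / (2·15) = (-61 + 1471) / 30 = 1410 / 30 = 47
(The negative root is discarded since n must be a positive integer.)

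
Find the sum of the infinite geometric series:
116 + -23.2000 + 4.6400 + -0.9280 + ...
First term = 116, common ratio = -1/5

For |r| < 1, S = a / (1 - r)
S = 116 / (1 - (-1/5))
S = 116 / (6/5)
S = 290/3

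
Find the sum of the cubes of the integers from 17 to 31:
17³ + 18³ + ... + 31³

Use ∑_{k=1}^{n} k³ = [n(n+1)/2]², then subtract the first 16 terms.
∑_{k=1}^{31} k³ = [31×32/2]² = 496² = 246016
∑_{k=1}^{16} k³ = [16×17/2]² = 136² = 18496
∑_{k=17}^{31} k³ = 246016 - 18496 = 227520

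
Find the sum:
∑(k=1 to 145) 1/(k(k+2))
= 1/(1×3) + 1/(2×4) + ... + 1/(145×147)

Partial fractions: 1/(k(k+2)) = (1/2)[1/k - 1/(k+2)]
Telescoping leaves the first two and last two terms:
= (1/2)[1/1 + 1/2 - 1/146 - 1/147]
= 7975/10731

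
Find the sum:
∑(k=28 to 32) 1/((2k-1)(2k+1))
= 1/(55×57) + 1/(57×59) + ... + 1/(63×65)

Partial fractions: 1/((2k-1)(2k+1)) = (1/2)[1/(2k-1) - 1/(2k+1)]
The series telescopes:
= (1/2)[1/55 - 1/65]
= 1/715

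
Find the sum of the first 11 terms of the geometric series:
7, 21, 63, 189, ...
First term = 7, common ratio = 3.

Sₙ = a(1 - rⁿ) / (1 - r)
S_11 = 7(1 - 3^11) / (1 - 3)
S_11 = 7(1 - 177147) / (-2)
S_11 = 620011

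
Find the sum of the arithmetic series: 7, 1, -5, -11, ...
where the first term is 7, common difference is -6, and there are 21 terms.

Sₙ = n/2 × (first + last)
Last term = a + (n-1)d = 7 + (21-1)×(-6) = -113
S_21 = 21/2 × (7 + (-113))
S_21 = 21/2 × (-106) = -1113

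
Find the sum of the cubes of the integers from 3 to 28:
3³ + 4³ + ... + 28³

Use ∑_{k=1}^{n} k³ = [n(n+1)/2]², then subtract the first 2 terms.
∑_{k=1}^{28} k³ = [28×29/2]² = 406² = 164836
∑_{k=1}^{2} k³ = [2×3/2]² = 3² = 9
∑_{k=3}^{28} k³ = 164836 - 9 = 164827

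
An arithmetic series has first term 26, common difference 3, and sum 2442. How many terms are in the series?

Using S = n/2 × [2a + (n-1)d]
2442 = n/2 × [2(26) + (n-1)(3)]
2442 = n/2 × [52 + 3n - 3]
4884 = n × [49 + 3n]
3n² + (49)n - 4884 = 0
Discriminant: Δ = (49)² - 4(3)(-4884) = 2401 + 58608 = 61009
√Δ = 247
n = [-(49) + √Δ] / (2·3) = (-49 + 247) / 6 = 198 / 6 = 33
(The negative root is discarded since n must be a positive integer.)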